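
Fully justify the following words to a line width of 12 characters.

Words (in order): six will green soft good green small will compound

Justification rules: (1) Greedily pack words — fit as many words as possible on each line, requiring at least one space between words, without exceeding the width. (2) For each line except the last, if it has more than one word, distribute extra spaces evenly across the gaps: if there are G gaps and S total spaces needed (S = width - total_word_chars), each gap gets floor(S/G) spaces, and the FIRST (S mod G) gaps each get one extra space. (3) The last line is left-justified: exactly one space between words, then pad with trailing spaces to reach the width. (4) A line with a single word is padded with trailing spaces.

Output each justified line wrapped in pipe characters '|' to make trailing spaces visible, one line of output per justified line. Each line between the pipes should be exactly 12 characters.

Answer: |six     will|
|green   soft|
|good   green|
|small   will|
|compound    |

Derivation:
Line 1: ['six', 'will'] (min_width=8, slack=4)
Line 2: ['green', 'soft'] (min_width=10, slack=2)
Line 3: ['good', 'green'] (min_width=10, slack=2)
Line 4: ['small', 'will'] (min_width=10, slack=2)
Line 5: ['compound'] (min_width=8, slack=4)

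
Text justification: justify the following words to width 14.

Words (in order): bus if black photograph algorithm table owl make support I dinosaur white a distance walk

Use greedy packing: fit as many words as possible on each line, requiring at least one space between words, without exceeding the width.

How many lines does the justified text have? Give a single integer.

Line 1: ['bus', 'if', 'black'] (min_width=12, slack=2)
Line 2: ['photograph'] (min_width=10, slack=4)
Line 3: ['algorithm'] (min_width=9, slack=5)
Line 4: ['table', 'owl', 'make'] (min_width=14, slack=0)
Line 5: ['support', 'I'] (min_width=9, slack=5)
Line 6: ['dinosaur', 'white'] (min_width=14, slack=0)
Line 7: ['a', 'distance'] (min_width=10, slack=4)
Line 8: ['walk'] (min_width=4, slack=10)
Total lines: 8

Answer: 8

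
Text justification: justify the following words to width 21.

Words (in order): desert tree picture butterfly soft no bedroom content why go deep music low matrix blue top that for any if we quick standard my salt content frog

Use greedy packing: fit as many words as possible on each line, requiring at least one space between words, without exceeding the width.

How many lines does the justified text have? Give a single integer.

Line 1: ['desert', 'tree', 'picture'] (min_width=19, slack=2)
Line 2: ['butterfly', 'soft', 'no'] (min_width=17, slack=4)
Line 3: ['bedroom', 'content', 'why'] (min_width=19, slack=2)
Line 4: ['go', 'deep', 'music', 'low'] (min_width=17, slack=4)
Line 5: ['matrix', 'blue', 'top', 'that'] (min_width=20, slack=1)
Line 6: ['for', 'any', 'if', 'we', 'quick'] (min_width=19, slack=2)
Line 7: ['standard', 'my', 'salt'] (min_width=16, slack=5)
Line 8: ['content', 'frog'] (min_width=12, slack=9)
Total lines: 8

Answer: 8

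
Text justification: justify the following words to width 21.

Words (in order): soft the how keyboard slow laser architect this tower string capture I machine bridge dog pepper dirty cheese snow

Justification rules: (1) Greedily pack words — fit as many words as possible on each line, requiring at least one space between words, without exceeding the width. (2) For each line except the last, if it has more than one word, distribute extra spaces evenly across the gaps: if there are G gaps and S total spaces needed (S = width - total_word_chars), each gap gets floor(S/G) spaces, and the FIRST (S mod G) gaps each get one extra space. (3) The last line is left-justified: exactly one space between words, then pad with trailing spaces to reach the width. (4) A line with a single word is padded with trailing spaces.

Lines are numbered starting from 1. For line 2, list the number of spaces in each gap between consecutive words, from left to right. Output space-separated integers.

Answer: 2 1

Derivation:
Line 1: ['soft', 'the', 'how', 'keyboard'] (min_width=21, slack=0)
Line 2: ['slow', 'laser', 'architect'] (min_width=20, slack=1)
Line 3: ['this', 'tower', 'string'] (min_width=17, slack=4)
Line 4: ['capture', 'I', 'machine'] (min_width=17, slack=4)
Line 5: ['bridge', 'dog', 'pepper'] (min_width=17, slack=4)
Line 6: ['dirty', 'cheese', 'snow'] (min_width=17, slack=4)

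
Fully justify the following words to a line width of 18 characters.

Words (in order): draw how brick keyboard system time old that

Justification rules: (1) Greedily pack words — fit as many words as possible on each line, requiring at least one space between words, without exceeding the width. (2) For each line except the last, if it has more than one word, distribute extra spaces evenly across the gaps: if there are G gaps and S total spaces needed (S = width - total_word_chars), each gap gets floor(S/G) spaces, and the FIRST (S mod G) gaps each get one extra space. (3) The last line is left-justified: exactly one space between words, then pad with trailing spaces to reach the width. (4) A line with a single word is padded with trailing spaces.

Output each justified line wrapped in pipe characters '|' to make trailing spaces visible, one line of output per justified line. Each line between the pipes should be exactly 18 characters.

Line 1: ['draw', 'how', 'brick'] (min_width=14, slack=4)
Line 2: ['keyboard', 'system'] (min_width=15, slack=3)
Line 3: ['time', 'old', 'that'] (min_width=13, slack=5)

Answer: |draw   how   brick|
|keyboard    system|
|time old that     |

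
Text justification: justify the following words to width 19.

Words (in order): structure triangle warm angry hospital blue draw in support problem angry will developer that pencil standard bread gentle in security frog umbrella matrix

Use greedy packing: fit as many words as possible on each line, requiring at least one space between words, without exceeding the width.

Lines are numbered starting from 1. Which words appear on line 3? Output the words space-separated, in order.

Line 1: ['structure', 'triangle'] (min_width=18, slack=1)
Line 2: ['warm', 'angry', 'hospital'] (min_width=19, slack=0)
Line 3: ['blue', 'draw', 'in'] (min_width=12, slack=7)
Line 4: ['support', 'problem'] (min_width=15, slack=4)
Line 5: ['angry', 'will'] (min_width=10, slack=9)
Line 6: ['developer', 'that'] (min_width=14, slack=5)
Line 7: ['pencil', 'standard'] (min_width=15, slack=4)
Line 8: ['bread', 'gentle', 'in'] (min_width=15, slack=4)
Line 9: ['security', 'frog'] (min_width=13, slack=6)
Line 10: ['umbrella', 'matrix'] (min_width=15, slack=4)

Answer: blue draw in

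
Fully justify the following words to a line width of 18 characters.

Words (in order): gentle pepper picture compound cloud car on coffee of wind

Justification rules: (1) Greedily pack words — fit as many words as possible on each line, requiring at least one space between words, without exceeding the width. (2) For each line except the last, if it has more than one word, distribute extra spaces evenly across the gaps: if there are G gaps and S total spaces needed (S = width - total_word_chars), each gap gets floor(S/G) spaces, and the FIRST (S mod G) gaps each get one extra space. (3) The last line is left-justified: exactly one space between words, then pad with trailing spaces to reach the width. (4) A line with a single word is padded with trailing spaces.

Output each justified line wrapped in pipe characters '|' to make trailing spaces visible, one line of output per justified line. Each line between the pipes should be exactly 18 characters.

Answer: |gentle      pepper|
|picture   compound|
|cloud    car    on|
|coffee of wind    |

Derivation:
Line 1: ['gentle', 'pepper'] (min_width=13, slack=5)
Line 2: ['picture', 'compound'] (min_width=16, slack=2)
Line 3: ['cloud', 'car', 'on'] (min_width=12, slack=6)
Line 4: ['coffee', 'of', 'wind'] (min_width=14, slack=4)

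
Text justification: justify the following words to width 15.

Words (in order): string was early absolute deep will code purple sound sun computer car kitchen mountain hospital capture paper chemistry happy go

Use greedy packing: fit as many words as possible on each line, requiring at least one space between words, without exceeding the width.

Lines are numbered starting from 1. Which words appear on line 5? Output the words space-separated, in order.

Answer: sun computer

Derivation:
Line 1: ['string', 'was'] (min_width=10, slack=5)
Line 2: ['early', 'absolute'] (min_width=14, slack=1)
Line 3: ['deep', 'will', 'code'] (min_width=14, slack=1)
Line 4: ['purple', 'sound'] (min_width=12, slack=3)
Line 5: ['sun', 'computer'] (min_width=12, slack=3)
Line 6: ['car', 'kitchen'] (min_width=11, slack=4)
Line 7: ['mountain'] (min_width=8, slack=7)
Line 8: ['hospital'] (min_width=8, slack=7)
Line 9: ['capture', 'paper'] (min_width=13, slack=2)
Line 10: ['chemistry', 'happy'] (min_width=15, slack=0)
Line 11: ['go'] (min_width=2, slack=13)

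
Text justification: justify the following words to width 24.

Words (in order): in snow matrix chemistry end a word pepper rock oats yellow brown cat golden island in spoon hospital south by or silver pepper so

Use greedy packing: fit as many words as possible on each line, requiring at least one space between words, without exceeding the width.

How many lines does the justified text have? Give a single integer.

Answer: 6

Derivation:
Line 1: ['in', 'snow', 'matrix', 'chemistry'] (min_width=24, slack=0)
Line 2: ['end', 'a', 'word', 'pepper', 'rock'] (min_width=22, slack=2)
Line 3: ['oats', 'yellow', 'brown', 'cat'] (min_width=21, slack=3)
Line 4: ['golden', 'island', 'in', 'spoon'] (min_width=22, slack=2)
Line 5: ['hospital', 'south', 'by', 'or'] (min_width=20, slack=4)
Line 6: ['silver', 'pepper', 'so'] (min_width=16, slack=8)
Total lines: 6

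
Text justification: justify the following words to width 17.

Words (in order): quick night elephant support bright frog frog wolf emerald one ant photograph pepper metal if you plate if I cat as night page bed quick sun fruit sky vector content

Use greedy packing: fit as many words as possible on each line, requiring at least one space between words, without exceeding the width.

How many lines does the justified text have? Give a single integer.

Line 1: ['quick', 'night'] (min_width=11, slack=6)
Line 2: ['elephant', 'support'] (min_width=16, slack=1)
Line 3: ['bright', 'frog', 'frog'] (min_width=16, slack=1)
Line 4: ['wolf', 'emerald', 'one'] (min_width=16, slack=1)
Line 5: ['ant', 'photograph'] (min_width=14, slack=3)
Line 6: ['pepper', 'metal', 'if'] (min_width=15, slack=2)
Line 7: ['you', 'plate', 'if', 'I'] (min_width=14, slack=3)
Line 8: ['cat', 'as', 'night', 'page'] (min_width=17, slack=0)
Line 9: ['bed', 'quick', 'sun'] (min_width=13, slack=4)
Line 10: ['fruit', 'sky', 'vector'] (min_width=16, slack=1)
Line 11: ['content'] (min_width=7, slack=10)
Total lines: 11

Answer: 11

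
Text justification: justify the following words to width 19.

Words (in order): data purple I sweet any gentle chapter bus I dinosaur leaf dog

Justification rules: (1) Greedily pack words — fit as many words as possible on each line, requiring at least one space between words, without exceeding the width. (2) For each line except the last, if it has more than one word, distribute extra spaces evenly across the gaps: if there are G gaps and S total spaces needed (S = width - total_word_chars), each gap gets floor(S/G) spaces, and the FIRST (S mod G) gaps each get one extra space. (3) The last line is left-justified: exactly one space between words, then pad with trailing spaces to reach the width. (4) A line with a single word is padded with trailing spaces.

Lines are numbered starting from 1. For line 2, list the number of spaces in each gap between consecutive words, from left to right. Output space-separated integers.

Line 1: ['data', 'purple', 'I', 'sweet'] (min_width=19, slack=0)
Line 2: ['any', 'gentle', 'chapter'] (min_width=18, slack=1)
Line 3: ['bus', 'I', 'dinosaur', 'leaf'] (min_width=19, slack=0)
Line 4: ['dog'] (min_width=3, slack=16)

Answer: 2 1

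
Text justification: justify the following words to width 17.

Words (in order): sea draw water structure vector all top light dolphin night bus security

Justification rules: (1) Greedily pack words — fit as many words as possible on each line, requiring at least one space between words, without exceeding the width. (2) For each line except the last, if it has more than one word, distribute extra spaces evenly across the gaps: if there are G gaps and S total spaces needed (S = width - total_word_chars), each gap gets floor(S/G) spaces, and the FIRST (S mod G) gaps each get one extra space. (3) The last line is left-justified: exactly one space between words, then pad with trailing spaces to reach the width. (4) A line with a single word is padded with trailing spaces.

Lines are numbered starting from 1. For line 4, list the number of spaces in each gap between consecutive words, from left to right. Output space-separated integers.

Answer: 1 1

Derivation:
Line 1: ['sea', 'draw', 'water'] (min_width=14, slack=3)
Line 2: ['structure', 'vector'] (min_width=16, slack=1)
Line 3: ['all', 'top', 'light'] (min_width=13, slack=4)
Line 4: ['dolphin', 'night', 'bus'] (min_width=17, slack=0)
Line 5: ['security'] (min_width=8, slack=9)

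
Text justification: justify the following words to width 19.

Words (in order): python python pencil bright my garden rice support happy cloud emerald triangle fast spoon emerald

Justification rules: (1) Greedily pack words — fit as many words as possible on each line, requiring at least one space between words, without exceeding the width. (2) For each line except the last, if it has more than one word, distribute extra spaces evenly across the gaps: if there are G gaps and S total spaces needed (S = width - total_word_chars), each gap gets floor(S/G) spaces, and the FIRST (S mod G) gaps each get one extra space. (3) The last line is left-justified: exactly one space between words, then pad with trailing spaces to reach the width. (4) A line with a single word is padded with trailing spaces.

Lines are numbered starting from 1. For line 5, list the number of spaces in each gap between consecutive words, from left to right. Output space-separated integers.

Answer: 1 1

Derivation:
Line 1: ['python', 'python'] (min_width=13, slack=6)
Line 2: ['pencil', 'bright', 'my'] (min_width=16, slack=3)
Line 3: ['garden', 'rice', 'support'] (min_width=19, slack=0)
Line 4: ['happy', 'cloud', 'emerald'] (min_width=19, slack=0)
Line 5: ['triangle', 'fast', 'spoon'] (min_width=19, slack=0)
Line 6: ['emerald'] (min_width=7, slack=12)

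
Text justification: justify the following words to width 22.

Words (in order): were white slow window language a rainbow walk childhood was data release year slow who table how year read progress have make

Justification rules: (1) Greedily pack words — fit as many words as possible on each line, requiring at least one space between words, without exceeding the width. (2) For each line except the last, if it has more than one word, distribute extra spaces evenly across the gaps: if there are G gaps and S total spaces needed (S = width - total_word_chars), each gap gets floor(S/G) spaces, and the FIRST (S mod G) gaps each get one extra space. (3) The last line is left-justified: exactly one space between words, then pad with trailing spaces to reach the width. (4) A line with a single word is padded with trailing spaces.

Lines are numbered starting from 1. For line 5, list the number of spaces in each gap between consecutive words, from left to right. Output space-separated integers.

Answer: 3 2 2

Derivation:
Line 1: ['were', 'white', 'slow', 'window'] (min_width=22, slack=0)
Line 2: ['language', 'a', 'rainbow'] (min_width=18, slack=4)
Line 3: ['walk', 'childhood', 'was'] (min_width=18, slack=4)
Line 4: ['data', 'release', 'year', 'slow'] (min_width=22, slack=0)
Line 5: ['who', 'table', 'how', 'year'] (min_width=18, slack=4)
Line 6: ['read', 'progress', 'have'] (min_width=18, slack=4)
Line 7: ['make'] (min_width=4, slack=18)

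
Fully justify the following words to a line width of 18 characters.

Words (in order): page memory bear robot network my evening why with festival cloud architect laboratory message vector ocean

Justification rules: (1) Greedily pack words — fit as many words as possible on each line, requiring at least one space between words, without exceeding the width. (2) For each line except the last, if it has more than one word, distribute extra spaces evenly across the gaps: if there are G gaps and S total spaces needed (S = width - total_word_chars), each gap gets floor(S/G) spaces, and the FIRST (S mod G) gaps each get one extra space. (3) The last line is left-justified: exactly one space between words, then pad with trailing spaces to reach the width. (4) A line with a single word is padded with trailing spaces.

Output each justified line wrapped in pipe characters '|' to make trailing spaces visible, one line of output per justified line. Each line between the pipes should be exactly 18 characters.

Answer: |page  memory  bear|
|robot  network  my|
|evening  why  with|
|festival     cloud|
|architect         |
|laboratory message|
|vector ocean      |

Derivation:
Line 1: ['page', 'memory', 'bear'] (min_width=16, slack=2)
Line 2: ['robot', 'network', 'my'] (min_width=16, slack=2)
Line 3: ['evening', 'why', 'with'] (min_width=16, slack=2)
Line 4: ['festival', 'cloud'] (min_width=14, slack=4)
Line 5: ['architect'] (min_width=9, slack=9)
Line 6: ['laboratory', 'message'] (min_width=18, slack=0)
Line 7: ['vector', 'ocean'] (min_width=12, slack=6)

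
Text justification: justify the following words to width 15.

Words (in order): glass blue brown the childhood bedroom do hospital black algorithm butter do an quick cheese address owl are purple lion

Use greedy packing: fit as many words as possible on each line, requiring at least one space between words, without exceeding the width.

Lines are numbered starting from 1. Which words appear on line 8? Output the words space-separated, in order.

Answer: quick cheese

Derivation:
Line 1: ['glass', 'blue'] (min_width=10, slack=5)
Line 2: ['brown', 'the'] (min_width=9, slack=6)
Line 3: ['childhood'] (min_width=9, slack=6)
Line 4: ['bedroom', 'do'] (min_width=10, slack=5)
Line 5: ['hospital', 'black'] (min_width=14, slack=1)
Line 6: ['algorithm'] (min_width=9, slack=6)
Line 7: ['butter', 'do', 'an'] (min_width=12, slack=3)
Line 8: ['quick', 'cheese'] (min_width=12, slack=3)
Line 9: ['address', 'owl', 'are'] (min_width=15, slack=0)
Line 10: ['purple', 'lion'] (min_width=11, slack=4)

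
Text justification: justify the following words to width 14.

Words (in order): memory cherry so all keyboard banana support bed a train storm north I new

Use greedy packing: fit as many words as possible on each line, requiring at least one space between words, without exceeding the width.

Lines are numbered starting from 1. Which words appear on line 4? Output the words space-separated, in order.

Answer: banana support

Derivation:
Line 1: ['memory', 'cherry'] (min_width=13, slack=1)
Line 2: ['so', 'all'] (min_width=6, slack=8)
Line 3: ['keyboard'] (min_width=8, slack=6)
Line 4: ['banana', 'support'] (min_width=14, slack=0)
Line 5: ['bed', 'a', 'train'] (min_width=11, slack=3)
Line 6: ['storm', 'north', 'I'] (min_width=13, slack=1)
Line 7: ['new'] (min_width=3, slack=11)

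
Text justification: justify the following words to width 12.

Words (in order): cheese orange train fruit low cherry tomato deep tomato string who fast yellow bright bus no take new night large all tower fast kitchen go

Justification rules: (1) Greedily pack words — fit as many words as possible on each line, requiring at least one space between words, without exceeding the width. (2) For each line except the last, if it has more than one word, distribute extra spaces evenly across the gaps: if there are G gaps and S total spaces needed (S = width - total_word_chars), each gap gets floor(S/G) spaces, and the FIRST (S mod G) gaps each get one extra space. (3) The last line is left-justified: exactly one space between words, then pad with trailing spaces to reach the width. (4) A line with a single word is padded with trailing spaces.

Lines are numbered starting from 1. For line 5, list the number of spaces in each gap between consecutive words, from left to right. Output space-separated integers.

Answer: 2

Derivation:
Line 1: ['cheese'] (min_width=6, slack=6)
Line 2: ['orange', 'train'] (min_width=12, slack=0)
Line 3: ['fruit', 'low'] (min_width=9, slack=3)
Line 4: ['cherry'] (min_width=6, slack=6)
Line 5: ['tomato', 'deep'] (min_width=11, slack=1)
Line 6: ['tomato'] (min_width=6, slack=6)
Line 7: ['string', 'who'] (min_width=10, slack=2)
Line 8: ['fast', 'yellow'] (min_width=11, slack=1)
Line 9: ['bright', 'bus'] (min_width=10, slack=2)
Line 10: ['no', 'take', 'new'] (min_width=11, slack=1)
Line 11: ['night', 'large'] (min_width=11, slack=1)
Line 12: ['all', 'tower'] (min_width=9, slack=3)
Line 13: ['fast', 'kitchen'] (min_width=12, slack=0)
Line 14: ['go'] (min_width=2, slack=10)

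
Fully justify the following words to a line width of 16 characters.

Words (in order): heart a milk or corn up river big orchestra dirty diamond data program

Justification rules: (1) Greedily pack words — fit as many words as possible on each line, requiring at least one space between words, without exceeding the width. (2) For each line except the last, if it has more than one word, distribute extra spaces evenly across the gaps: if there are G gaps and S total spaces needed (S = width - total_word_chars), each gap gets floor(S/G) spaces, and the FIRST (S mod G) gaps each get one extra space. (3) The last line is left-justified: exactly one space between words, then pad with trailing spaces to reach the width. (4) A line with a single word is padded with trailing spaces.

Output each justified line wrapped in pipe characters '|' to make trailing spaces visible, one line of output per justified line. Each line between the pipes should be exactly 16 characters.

Line 1: ['heart', 'a', 'milk', 'or'] (min_width=15, slack=1)
Line 2: ['corn', 'up', 'river'] (min_width=13, slack=3)
Line 3: ['big', 'orchestra'] (min_width=13, slack=3)
Line 4: ['dirty', 'diamond'] (min_width=13, slack=3)
Line 5: ['data', 'program'] (min_width=12, slack=4)

Answer: |heart  a milk or|
|corn   up  river|
|big    orchestra|
|dirty    diamond|
|data program    |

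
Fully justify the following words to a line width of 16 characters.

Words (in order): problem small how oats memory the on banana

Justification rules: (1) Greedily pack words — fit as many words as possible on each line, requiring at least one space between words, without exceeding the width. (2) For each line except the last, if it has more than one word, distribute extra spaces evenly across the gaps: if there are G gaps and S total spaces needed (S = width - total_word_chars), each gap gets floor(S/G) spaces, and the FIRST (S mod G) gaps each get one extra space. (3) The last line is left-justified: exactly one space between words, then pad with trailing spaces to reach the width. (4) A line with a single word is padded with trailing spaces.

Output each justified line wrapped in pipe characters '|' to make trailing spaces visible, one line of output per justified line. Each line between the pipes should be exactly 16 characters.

Line 1: ['problem', 'small'] (min_width=13, slack=3)
Line 2: ['how', 'oats', 'memory'] (min_width=15, slack=1)
Line 3: ['the', 'on', 'banana'] (min_width=13, slack=3)

Answer: |problem    small|
|how  oats memory|
|the on banana   |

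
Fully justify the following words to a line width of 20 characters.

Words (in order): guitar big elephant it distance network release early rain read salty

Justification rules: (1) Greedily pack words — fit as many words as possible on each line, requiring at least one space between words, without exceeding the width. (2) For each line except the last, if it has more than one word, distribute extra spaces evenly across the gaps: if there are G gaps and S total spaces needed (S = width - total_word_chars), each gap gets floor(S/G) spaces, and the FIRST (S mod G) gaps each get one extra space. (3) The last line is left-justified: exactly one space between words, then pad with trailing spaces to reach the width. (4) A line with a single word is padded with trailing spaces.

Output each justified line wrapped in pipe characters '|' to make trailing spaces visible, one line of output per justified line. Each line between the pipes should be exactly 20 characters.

Line 1: ['guitar', 'big', 'elephant'] (min_width=19, slack=1)
Line 2: ['it', 'distance', 'network'] (min_width=19, slack=1)
Line 3: ['release', 'early', 'rain'] (min_width=18, slack=2)
Line 4: ['read', 'salty'] (min_width=10, slack=10)

Answer: |guitar  big elephant|
|it  distance network|
|release  early  rain|
|read salty          |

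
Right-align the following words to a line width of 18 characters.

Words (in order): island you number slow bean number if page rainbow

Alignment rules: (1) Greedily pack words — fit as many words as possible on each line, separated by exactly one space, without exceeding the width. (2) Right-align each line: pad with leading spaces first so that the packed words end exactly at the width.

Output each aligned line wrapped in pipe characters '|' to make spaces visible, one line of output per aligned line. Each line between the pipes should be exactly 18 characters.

Answer: | island you number|
|  slow bean number|
|   if page rainbow|

Derivation:
Line 1: ['island', 'you', 'number'] (min_width=17, slack=1)
Line 2: ['slow', 'bean', 'number'] (min_width=16, slack=2)
Line 3: ['if', 'page', 'rainbow'] (min_width=15, slack=3)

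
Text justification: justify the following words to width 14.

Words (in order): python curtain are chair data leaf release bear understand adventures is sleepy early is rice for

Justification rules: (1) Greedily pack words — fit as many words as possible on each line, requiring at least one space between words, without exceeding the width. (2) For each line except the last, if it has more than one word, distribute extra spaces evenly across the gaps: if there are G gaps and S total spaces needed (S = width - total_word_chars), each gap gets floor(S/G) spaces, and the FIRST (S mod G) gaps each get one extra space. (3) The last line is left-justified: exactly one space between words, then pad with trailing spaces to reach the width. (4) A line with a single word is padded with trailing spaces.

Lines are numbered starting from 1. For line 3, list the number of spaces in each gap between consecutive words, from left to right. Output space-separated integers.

Answer: 3

Derivation:
Line 1: ['python', 'curtain'] (min_width=14, slack=0)
Line 2: ['are', 'chair', 'data'] (min_width=14, slack=0)
Line 3: ['leaf', 'release'] (min_width=12, slack=2)
Line 4: ['bear'] (min_width=4, slack=10)
Line 5: ['understand'] (min_width=10, slack=4)
Line 6: ['adventures', 'is'] (min_width=13, slack=1)
Line 7: ['sleepy', 'early'] (min_width=12, slack=2)
Line 8: ['is', 'rice', 'for'] (min_width=11, slack=3)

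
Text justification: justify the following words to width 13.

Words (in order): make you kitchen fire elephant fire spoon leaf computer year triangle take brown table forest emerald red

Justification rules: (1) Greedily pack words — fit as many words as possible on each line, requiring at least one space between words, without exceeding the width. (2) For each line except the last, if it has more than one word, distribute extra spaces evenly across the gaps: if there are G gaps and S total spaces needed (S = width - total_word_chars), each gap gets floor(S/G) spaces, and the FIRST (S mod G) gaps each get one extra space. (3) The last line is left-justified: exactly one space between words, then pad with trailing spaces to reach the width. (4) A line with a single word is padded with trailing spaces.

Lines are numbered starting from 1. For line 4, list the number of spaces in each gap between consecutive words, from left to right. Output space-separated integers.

Answer: 4

Derivation:
Line 1: ['make', 'you'] (min_width=8, slack=5)
Line 2: ['kitchen', 'fire'] (min_width=12, slack=1)
Line 3: ['elephant', 'fire'] (min_width=13, slack=0)
Line 4: ['spoon', 'leaf'] (min_width=10, slack=3)
Line 5: ['computer', 'year'] (min_width=13, slack=0)
Line 6: ['triangle', 'take'] (min_width=13, slack=0)
Line 7: ['brown', 'table'] (min_width=11, slack=2)
Line 8: ['forest'] (min_width=6, slack=7)
Line 9: ['emerald', 'red'] (min_width=11, slack=2)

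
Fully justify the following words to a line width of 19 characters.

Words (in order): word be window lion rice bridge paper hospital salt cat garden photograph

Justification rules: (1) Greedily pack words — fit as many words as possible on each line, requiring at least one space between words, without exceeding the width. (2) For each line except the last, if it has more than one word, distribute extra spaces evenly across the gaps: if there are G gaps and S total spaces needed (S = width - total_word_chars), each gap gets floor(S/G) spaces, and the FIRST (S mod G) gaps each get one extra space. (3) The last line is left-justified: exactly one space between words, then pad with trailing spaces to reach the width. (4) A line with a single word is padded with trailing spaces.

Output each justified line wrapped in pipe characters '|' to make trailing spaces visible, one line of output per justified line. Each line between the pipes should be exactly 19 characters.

Line 1: ['word', 'be', 'window', 'lion'] (min_width=19, slack=0)
Line 2: ['rice', 'bridge', 'paper'] (min_width=17, slack=2)
Line 3: ['hospital', 'salt', 'cat'] (min_width=17, slack=2)
Line 4: ['garden', 'photograph'] (min_width=17, slack=2)

Answer: |word be window lion|
|rice  bridge  paper|
|hospital  salt  cat|
|garden photograph  |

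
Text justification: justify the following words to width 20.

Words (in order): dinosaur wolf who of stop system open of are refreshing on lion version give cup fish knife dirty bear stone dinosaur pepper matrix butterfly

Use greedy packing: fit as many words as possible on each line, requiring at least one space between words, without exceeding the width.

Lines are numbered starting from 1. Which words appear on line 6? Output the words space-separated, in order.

Line 1: ['dinosaur', 'wolf', 'who', 'of'] (min_width=20, slack=0)
Line 2: ['stop', 'system', 'open', 'of'] (min_width=19, slack=1)
Line 3: ['are', 'refreshing', 'on'] (min_width=17, slack=3)
Line 4: ['lion', 'version', 'give'] (min_width=17, slack=3)
Line 5: ['cup', 'fish', 'knife', 'dirty'] (min_width=20, slack=0)
Line 6: ['bear', 'stone', 'dinosaur'] (min_width=19, slack=1)
Line 7: ['pepper', 'matrix'] (min_width=13, slack=7)
Line 8: ['butterfly'] (min_width=9, slack=11)

Answer: bear stone dinosaur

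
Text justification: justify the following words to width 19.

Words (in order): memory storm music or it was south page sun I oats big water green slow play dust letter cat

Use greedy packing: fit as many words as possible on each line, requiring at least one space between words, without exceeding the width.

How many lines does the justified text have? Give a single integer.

Answer: 6

Derivation:
Line 1: ['memory', 'storm', 'music'] (min_width=18, slack=1)
Line 2: ['or', 'it', 'was', 'south'] (min_width=15, slack=4)
Line 3: ['page', 'sun', 'I', 'oats', 'big'] (min_width=19, slack=0)
Line 4: ['water', 'green', 'slow'] (min_width=16, slack=3)
Line 5: ['play', 'dust', 'letter'] (min_width=16, slack=3)
Line 6: ['cat'] (min_width=3, slack=16)
Total lines: 6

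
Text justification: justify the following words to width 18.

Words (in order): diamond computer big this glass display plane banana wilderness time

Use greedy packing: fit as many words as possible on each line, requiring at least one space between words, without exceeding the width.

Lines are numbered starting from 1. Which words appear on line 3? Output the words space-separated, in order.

Line 1: ['diamond', 'computer'] (min_width=16, slack=2)
Line 2: ['big', 'this', 'glass'] (min_width=14, slack=4)
Line 3: ['display', 'plane'] (min_width=13, slack=5)
Line 4: ['banana', 'wilderness'] (min_width=17, slack=1)
Line 5: ['time'] (min_width=4, slack=14)

Answer: display plane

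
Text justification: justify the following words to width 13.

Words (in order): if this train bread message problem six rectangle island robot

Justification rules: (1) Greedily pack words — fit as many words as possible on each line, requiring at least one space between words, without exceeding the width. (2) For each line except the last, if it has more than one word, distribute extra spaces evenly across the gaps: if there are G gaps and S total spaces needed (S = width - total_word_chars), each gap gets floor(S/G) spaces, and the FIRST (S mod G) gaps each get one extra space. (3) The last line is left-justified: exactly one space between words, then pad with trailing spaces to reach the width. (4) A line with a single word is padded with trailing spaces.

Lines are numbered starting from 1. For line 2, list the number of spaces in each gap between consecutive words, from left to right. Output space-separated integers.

Line 1: ['if', 'this', 'train'] (min_width=13, slack=0)
Line 2: ['bread', 'message'] (min_width=13, slack=0)
Line 3: ['problem', 'six'] (min_width=11, slack=2)
Line 4: ['rectangle'] (min_width=9, slack=4)
Line 5: ['island', 'robot'] (min_width=12, slack=1)

Answer: 1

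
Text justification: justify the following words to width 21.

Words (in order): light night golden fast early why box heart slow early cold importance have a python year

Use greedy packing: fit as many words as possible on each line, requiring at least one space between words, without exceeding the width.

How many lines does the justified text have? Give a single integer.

Answer: 5

Derivation:
Line 1: ['light', 'night', 'golden'] (min_width=18, slack=3)
Line 2: ['fast', 'early', 'why', 'box'] (min_width=18, slack=3)
Line 3: ['heart', 'slow', 'early', 'cold'] (min_width=21, slack=0)
Line 4: ['importance', 'have', 'a'] (min_width=17, slack=4)
Line 5: ['python', 'year'] (min_width=11, slack=10)
Total lines: 5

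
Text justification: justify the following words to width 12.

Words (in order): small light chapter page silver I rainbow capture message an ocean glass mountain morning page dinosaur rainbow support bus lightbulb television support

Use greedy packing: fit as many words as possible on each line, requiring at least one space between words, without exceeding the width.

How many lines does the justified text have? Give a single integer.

Line 1: ['small', 'light'] (min_width=11, slack=1)
Line 2: ['chapter', 'page'] (min_width=12, slack=0)
Line 3: ['silver', 'I'] (min_width=8, slack=4)
Line 4: ['rainbow'] (min_width=7, slack=5)
Line 5: ['capture'] (min_width=7, slack=5)
Line 6: ['message', 'an'] (min_width=10, slack=2)
Line 7: ['ocean', 'glass'] (min_width=11, slack=1)
Line 8: ['mountain'] (min_width=8, slack=4)
Line 9: ['morning', 'page'] (min_width=12, slack=0)
Line 10: ['dinosaur'] (min_width=8, slack=4)
Line 11: ['rainbow'] (min_width=7, slack=5)
Line 12: ['support', 'bus'] (min_width=11, slack=1)
Line 13: ['lightbulb'] (min_width=9, slack=3)
Line 14: ['television'] (min_width=10, slack=2)
Line 15: ['support'] (min_width=7, slack=5)
Total lines: 15

Answer: 15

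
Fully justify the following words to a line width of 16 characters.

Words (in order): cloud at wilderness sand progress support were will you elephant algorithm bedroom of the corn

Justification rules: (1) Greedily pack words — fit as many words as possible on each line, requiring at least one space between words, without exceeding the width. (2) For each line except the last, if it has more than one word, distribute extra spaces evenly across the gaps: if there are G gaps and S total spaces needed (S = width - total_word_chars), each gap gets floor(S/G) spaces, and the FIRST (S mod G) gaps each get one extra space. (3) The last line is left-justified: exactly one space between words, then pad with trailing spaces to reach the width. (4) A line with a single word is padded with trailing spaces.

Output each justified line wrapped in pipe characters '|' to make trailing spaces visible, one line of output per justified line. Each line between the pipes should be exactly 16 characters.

Answer: |cloud         at|
|wilderness  sand|
|progress support|
|were   will  you|
|elephant        |
|algorithm       |
|bedroom  of  the|
|corn            |

Derivation:
Line 1: ['cloud', 'at'] (min_width=8, slack=8)
Line 2: ['wilderness', 'sand'] (min_width=15, slack=1)
Line 3: ['progress', 'support'] (min_width=16, slack=0)
Line 4: ['were', 'will', 'you'] (min_width=13, slack=3)
Line 5: ['elephant'] (min_width=8, slack=8)
Line 6: ['algorithm'] (min_width=9, slack=7)
Line 7: ['bedroom', 'of', 'the'] (min_width=14, slack=2)
Line 8: ['corn'] (min_width=4, slack=12)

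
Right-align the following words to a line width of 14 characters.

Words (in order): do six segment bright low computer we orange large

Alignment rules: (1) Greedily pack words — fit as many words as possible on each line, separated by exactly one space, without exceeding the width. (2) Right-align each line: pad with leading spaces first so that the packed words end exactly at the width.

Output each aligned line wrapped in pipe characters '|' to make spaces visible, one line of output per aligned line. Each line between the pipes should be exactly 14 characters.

Answer: |do six segment|
|    bright low|
|   computer we|
|  orange large|

Derivation:
Line 1: ['do', 'six', 'segment'] (min_width=14, slack=0)
Line 2: ['bright', 'low'] (min_width=10, slack=4)
Line 3: ['computer', 'we'] (min_width=11, slack=3)
Line 4: ['orange', 'large'] (min_width=12, slack=2)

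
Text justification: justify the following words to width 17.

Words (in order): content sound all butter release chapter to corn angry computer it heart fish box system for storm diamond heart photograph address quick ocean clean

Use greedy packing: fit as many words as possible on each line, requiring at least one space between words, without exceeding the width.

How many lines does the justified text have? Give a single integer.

Answer: 10

Derivation:
Line 1: ['content', 'sound', 'all'] (min_width=17, slack=0)
Line 2: ['butter', 'release'] (min_width=14, slack=3)
Line 3: ['chapter', 'to', 'corn'] (min_width=15, slack=2)
Line 4: ['angry', 'computer', 'it'] (min_width=17, slack=0)
Line 5: ['heart', 'fish', 'box'] (min_width=14, slack=3)
Line 6: ['system', 'for', 'storm'] (min_width=16, slack=1)
Line 7: ['diamond', 'heart'] (min_width=13, slack=4)
Line 8: ['photograph'] (min_width=10, slack=7)
Line 9: ['address', 'quick'] (min_width=13, slack=4)
Line 10: ['ocean', 'clean'] (min_width=11, slack=6)
Total lines: 10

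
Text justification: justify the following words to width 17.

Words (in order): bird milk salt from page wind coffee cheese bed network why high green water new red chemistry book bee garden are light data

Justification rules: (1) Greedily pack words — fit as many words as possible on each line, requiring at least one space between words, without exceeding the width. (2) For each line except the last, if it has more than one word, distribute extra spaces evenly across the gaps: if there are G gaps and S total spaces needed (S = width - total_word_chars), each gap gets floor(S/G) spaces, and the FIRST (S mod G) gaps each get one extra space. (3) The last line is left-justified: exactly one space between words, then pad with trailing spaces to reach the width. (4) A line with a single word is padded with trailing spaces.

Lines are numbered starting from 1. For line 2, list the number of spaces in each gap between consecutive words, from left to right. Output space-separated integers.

Line 1: ['bird', 'milk', 'salt'] (min_width=14, slack=3)
Line 2: ['from', 'page', 'wind'] (min_width=14, slack=3)
Line 3: ['coffee', 'cheese', 'bed'] (min_width=17, slack=0)
Line 4: ['network', 'why', 'high'] (min_width=16, slack=1)
Line 5: ['green', 'water', 'new'] (min_width=15, slack=2)
Line 6: ['red', 'chemistry'] (min_width=13, slack=4)
Line 7: ['book', 'bee', 'garden'] (min_width=15, slack=2)
Line 8: ['are', 'light', 'data'] (min_width=14, slack=3)

Answer: 3 2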